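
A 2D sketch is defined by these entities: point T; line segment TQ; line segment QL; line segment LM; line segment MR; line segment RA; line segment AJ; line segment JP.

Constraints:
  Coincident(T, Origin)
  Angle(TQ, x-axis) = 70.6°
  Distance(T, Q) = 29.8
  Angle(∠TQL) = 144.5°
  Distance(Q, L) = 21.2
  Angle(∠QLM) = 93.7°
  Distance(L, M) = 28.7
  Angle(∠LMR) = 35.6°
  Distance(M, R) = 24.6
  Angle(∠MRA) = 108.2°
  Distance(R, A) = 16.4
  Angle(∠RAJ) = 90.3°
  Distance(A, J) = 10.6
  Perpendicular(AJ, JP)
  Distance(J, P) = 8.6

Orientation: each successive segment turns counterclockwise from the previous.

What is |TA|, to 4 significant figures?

45.91

∠LMR = 35.6° gives MR at -23.20° from the x-axis; with |MR| = 24.6, R = (-1.400, 32.62). ∠MRA = 108.2° gives RA at 48.60° from the x-axis; with |RA| = 16.4, A = (9.445, 44.92). Then |TA| = |A − T| = 45.91.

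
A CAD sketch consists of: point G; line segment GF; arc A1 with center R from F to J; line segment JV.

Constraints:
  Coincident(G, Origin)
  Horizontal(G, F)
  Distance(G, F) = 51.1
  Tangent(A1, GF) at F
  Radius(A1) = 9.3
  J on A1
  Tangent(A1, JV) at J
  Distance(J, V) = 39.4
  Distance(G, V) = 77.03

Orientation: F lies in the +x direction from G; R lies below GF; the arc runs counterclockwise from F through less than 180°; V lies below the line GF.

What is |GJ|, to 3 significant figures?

44.7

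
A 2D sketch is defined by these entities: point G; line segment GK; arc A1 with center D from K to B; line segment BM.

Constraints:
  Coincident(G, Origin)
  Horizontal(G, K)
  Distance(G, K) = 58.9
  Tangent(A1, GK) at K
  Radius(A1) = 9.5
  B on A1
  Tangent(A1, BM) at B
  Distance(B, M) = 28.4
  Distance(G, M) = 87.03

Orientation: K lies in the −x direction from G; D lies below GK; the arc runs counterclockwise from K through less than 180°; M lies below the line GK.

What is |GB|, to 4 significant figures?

67.00

Checks: |DB| = 9.500 ✓; ∠(DB, BM) = 90.00° ✓; |BM| = 28.40 ✓; |GM| = 87.03 ✓.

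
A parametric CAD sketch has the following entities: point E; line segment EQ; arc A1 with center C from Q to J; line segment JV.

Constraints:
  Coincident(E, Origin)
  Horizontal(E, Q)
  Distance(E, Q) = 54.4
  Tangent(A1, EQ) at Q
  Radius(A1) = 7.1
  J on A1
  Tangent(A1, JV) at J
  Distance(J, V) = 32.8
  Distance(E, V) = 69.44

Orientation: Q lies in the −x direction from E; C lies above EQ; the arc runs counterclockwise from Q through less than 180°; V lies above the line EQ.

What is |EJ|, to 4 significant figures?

48.40

Checks: |CJ| = 7.100 ✓; ∠(CJ, JV) = 90.00° ✓; |JV| = 32.80 ✓; |EV| = 69.44 ✓.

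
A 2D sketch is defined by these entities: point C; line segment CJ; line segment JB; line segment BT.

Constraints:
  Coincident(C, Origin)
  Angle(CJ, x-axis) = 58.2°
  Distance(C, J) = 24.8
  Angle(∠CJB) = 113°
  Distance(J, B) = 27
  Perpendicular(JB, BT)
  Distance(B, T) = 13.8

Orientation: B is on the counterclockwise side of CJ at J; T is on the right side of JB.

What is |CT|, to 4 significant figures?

51.84

C is at the origin; CJ runs at 58.2° with length 24.8, so J = 24.8·(cos 58.2°, sin 58.2°) = (13.07, 21.08). ∠CJB = 113.0°, so JB runs at 58.2° + (180° − 113.0°) = 125.2° from the x-axis; with |JB| = 27.0, B = J + 27.0·(cos 125.2°, sin 125.2°) = (-2.495, 43.14). The perpendicularity gives BT at right angles to JB; with |BT| = 13.8 on the right of JB, T = B + 13.8·(0.8171, 0.5764) = (8.781, 51.10). Then |CT| = |T − C| = 51.84.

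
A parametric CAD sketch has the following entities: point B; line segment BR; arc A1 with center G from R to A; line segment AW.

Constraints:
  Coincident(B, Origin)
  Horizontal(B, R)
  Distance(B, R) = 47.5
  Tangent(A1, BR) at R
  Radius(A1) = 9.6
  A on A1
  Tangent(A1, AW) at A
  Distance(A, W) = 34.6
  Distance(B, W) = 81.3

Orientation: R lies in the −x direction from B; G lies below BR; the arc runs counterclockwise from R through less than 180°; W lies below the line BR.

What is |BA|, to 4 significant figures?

55.85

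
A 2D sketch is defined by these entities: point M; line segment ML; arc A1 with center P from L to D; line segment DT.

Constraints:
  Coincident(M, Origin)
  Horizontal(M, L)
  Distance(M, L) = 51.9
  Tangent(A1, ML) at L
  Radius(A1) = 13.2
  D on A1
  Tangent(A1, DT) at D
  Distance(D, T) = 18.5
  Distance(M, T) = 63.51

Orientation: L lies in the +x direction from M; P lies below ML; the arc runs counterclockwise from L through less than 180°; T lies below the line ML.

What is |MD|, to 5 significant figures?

46.389

M is at the origin; M and L share the same y with |ML| = 51.9 and L on the +x side, so L = (51.900, 0.0000). The tangent condition forces PL to be normal to ML, so P = L + (0, -13.2) = (51.900, -13.200). Since PD ⟂ DT (tangency), |PT| = √(13.2² + 18.5²) = 22.726 regardless of where D sits on A1. So T lies on both circle(M, 63.51) and circle(P, 22.726); the below-ML intersection is T = (52.375, -35.921). D is the foot of the tangent from T: D = (41.317, -21.090).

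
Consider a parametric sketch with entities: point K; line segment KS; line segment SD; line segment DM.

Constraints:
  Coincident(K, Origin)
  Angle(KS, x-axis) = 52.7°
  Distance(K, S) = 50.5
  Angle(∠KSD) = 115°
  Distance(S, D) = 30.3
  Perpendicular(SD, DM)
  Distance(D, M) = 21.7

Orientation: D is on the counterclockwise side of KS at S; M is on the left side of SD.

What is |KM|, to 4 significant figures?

56.98

K is at the origin; KS runs at 52.7° with length 50.5, so S = 50.5·(cos 52.7°, sin 52.7°) = (30.60, 40.17). ∠KSD = 115.0°, so SD runs at 52.7° + (180° − 115.0°) = 117.7° from the x-axis; with |SD| = 30.3, D = S + 30.3·(cos 117.7°, sin 117.7°) = (16.52, 67.00). SD ⟂ DM; with |DM| = 21.7 on the left of SD, M = D + 21.7·(-0.8854, -0.4648) = (-2.695, 56.91). Then |KM| = |M − K| = 56.98.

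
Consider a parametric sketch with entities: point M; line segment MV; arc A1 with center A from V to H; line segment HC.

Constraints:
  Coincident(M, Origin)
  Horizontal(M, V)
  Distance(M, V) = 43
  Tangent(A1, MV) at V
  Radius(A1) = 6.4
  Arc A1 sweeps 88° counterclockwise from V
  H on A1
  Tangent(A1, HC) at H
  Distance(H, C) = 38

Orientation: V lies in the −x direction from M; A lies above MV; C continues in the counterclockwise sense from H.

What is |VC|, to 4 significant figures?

44.82

M is at the origin; MV is horizontal with |MV| = 43.0 and V on the −x side, so V = (-43.00, 0.000). A1 meets MV tangentially, so AV is at right angles to MV, so A = V + (0, 6.4) = (-43.00, 6.400). On A1, V sits at bearing -90° from A; an 88° counterclockwise sweep puts H at bearing -2°, so H = A + 6.4·(cos -2°, sin -2°) = (-36.60, 6.177). Since A1 is tangent to HC there, AH ⟂ HC, so HC runs along (−sin -2°, cos -2°); with |HC| = 38.0, C = (-35.28, 44.15). Then |VC| = |C − V| = 44.82.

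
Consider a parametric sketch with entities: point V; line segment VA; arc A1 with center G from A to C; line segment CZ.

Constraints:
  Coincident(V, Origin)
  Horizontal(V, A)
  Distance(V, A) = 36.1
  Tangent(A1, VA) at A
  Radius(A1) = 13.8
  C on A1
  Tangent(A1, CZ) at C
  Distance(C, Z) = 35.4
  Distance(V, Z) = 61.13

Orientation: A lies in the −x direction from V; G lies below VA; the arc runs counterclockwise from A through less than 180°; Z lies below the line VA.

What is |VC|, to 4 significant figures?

52.40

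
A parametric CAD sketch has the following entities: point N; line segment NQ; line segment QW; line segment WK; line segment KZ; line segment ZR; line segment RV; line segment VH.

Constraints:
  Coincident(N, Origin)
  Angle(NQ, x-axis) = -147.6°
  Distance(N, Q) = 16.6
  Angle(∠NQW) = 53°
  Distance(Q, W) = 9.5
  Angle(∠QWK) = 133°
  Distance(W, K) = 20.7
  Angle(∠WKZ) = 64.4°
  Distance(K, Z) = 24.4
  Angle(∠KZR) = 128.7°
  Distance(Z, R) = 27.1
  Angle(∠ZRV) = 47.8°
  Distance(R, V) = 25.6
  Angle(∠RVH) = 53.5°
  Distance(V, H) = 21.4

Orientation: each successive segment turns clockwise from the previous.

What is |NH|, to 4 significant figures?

17.31

∠ZRV = 47.8° gives RV at 99.30° from the x-axis; with |RV| = 25.6, V = (-12.63, -6.306). ∠RVH = 53.5° gives VH at -27.20° from the x-axis; with |VH| = 21.4, H = (6.401, -16.09). Then |NH| = |H − N| = 17.31.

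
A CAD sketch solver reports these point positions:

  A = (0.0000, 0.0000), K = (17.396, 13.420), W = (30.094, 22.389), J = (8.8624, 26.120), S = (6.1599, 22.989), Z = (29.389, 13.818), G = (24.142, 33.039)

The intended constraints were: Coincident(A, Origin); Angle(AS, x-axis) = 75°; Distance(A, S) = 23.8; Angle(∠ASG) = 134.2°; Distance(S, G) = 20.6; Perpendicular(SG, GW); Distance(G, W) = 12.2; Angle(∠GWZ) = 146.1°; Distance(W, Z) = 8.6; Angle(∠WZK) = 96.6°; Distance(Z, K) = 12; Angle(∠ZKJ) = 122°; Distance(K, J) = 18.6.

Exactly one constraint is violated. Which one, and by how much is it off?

Distance(K, J) = 18.6 — off by 3.30.

A = (0.00, 0.00) ✓; AS at 75.00° ✓; |AS| = 23.80 ✓; ∠ASG = 134.2° ✓; |SG| = 20.60 ✓; ∠(SG, GW) = 90.00° ✓; |GW| = 12.20 ✓; ∠GWZ = 146.1° ✓; |WZ| = 8.600 ✓; ∠WZK = 96.60° ✓; |ZK| = 12.00 ✓; ∠ZKJ = 122.0° ✓; |KJ| = 15.30 ✗.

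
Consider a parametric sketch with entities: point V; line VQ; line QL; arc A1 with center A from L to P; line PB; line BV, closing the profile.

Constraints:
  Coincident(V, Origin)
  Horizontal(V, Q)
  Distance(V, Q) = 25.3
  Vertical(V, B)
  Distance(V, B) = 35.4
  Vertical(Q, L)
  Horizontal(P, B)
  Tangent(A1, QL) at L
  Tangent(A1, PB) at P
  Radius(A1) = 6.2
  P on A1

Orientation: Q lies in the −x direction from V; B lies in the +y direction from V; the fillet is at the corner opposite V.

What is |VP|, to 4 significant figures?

40.22

V is at the origin; VQ is horizontal with |VQ| = 25.3 and Q on the −x side, so Q = (-25.30, 0.000). V and B share the same x with |VB| = 35.4 and B on the +y side, so B = (0.000, 35.40). The virtual corner opposite V is at (-25.30, 35.40). Since A1 is tangent to QL there, AL ⟂ QL and the tangent condition forces AP to be normal to PB, with radius 6.2, so the center A sits 6.2 in from both sides at A = (-19.10, 29.20). That places the tangent points at L = (-25.30, 29.20) on QL and P = (-19.10, 35.40) on PB. Then |VP| = |P − V| = 40.22.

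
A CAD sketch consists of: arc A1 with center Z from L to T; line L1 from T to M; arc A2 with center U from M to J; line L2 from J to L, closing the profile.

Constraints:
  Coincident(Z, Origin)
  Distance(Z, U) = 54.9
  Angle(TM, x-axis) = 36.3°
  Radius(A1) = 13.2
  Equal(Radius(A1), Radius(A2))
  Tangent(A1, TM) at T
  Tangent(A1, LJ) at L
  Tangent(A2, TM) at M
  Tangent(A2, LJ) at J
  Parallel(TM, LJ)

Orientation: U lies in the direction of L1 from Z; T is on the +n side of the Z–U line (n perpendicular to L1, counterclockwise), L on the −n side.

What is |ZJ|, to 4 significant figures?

56.46

Tangency of A1 to both parallel lines with radius 13.2 puts T and L at Z ± 13.2·n: T = (-7.815, 10.64), L = (7.815, -10.64). Equal radii place M and J the same way about U: M = U + 13.2·n = (36.43, 43.14), J = U − 13.2·n = (52.06, 21.86). Then |ZJ| = |J − Z| = 56.46.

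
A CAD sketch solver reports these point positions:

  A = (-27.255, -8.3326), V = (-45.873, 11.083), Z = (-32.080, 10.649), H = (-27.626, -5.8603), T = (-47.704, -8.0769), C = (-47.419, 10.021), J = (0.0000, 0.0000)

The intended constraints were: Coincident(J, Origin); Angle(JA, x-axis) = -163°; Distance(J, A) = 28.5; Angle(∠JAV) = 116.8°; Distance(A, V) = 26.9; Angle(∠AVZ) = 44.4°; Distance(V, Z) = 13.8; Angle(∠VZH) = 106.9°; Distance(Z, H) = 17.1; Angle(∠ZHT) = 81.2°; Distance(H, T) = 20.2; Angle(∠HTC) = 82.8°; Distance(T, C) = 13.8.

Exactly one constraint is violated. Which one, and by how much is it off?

Distance(T, C) = 13.8 — off by 4.30.

J = (0.00, 0.00) ✓; JA at -163.0° ✓; |JA| = 28.50 ✓; ∠JAV = 116.8° ✓; |AV| = 26.90 ✓; ∠AVZ = 44.40° ✓; |VZ| = 13.80 ✓; ∠VZH = 106.9° ✓; |ZH| = 17.10 ✓; ∠ZHT = 81.20° ✓; |HT| = 20.20 ✓; ∠HTC = 82.80° ✓; |TC| = 18.10 ✗.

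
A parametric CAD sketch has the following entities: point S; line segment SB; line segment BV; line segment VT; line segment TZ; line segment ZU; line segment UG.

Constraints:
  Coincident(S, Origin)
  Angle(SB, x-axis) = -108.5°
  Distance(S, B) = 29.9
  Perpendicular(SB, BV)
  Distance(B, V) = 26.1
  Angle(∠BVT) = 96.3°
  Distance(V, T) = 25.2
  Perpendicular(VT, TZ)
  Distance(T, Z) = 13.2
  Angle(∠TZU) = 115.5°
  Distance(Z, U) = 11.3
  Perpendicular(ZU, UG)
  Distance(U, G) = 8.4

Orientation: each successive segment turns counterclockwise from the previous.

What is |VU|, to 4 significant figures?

23.48

S is at the origin; SB runs at -108.5° with length 29.9, so B = (-9.487, -28.35). SB is perpendicular to BV, so BV runs at -18.50°; with |BV| = 26.1, V = (15.26, -36.64). ∠BVT = 96.3° gives VT at 65.20° from the x-axis; with |VT| = 25.2, T = (25.83, -13.76). VT ⟂ TZ, so TZ runs at 155.2°; with |TZ| = 13.2, Z = (13.85, -8.224). ∠TZU = 115.5° gives ZU at -140.3° from the x-axis; with |ZU| = 11.3, U = (5.157, -15.44). Then |VU| = |U − V| = 23.48.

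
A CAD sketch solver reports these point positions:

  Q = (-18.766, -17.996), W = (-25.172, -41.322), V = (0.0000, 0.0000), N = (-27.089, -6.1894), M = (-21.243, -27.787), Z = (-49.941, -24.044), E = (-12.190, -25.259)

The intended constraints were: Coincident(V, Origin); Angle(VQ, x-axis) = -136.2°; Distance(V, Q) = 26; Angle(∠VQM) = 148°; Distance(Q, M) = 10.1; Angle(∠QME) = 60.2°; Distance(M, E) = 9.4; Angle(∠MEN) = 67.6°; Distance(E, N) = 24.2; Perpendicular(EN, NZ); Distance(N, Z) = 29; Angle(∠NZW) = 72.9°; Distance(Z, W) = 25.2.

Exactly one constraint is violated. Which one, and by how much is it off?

Distance(Z, W) = 25.2 — off by 5.00.

V = (0.00, 0.00) ✓; VQ at -136.2° ✓; |VQ| = 26.00 ✓; ∠VQM = 148.0° ✓; |QM| = 10.10 ✓; ∠QME = 60.20° ✓; |ME| = 9.399 ✓; ∠MEN = 67.60° ✓; |EN| = 24.20 ✓; ∠(EN, NZ) = 90.00° ✓; |NZ| = 29.00 ✓; ∠NZW = 72.90° ✓; |ZW| = 30.20 ✗.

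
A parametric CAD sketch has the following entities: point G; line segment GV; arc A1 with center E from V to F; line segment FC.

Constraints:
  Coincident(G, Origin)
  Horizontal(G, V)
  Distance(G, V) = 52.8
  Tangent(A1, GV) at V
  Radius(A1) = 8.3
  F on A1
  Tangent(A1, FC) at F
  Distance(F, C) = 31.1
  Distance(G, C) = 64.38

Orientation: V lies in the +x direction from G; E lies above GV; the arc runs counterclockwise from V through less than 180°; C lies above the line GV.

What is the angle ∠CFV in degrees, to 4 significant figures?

125.2°

G is at the origin; GV is horizontal with |GV| = 52.8 and V on the +x side, so V = (52.80, 0.000). A1 meets GV tangentially, so EV is at right angles to GV, so E = V + (0, 8.3) = (52.80, 8.300). Since EF ⟂ FC (tangency), |EC| = √(8.3² + 31.1²) = 32.19 regardless of where F sits on A1. So C lies on both circle(G, 64.38) and circle(E, 32.19); the above-GV intersection is C = (50.14, 40.38). F is the foot of the tangent from C: F = (60.62, 11.09).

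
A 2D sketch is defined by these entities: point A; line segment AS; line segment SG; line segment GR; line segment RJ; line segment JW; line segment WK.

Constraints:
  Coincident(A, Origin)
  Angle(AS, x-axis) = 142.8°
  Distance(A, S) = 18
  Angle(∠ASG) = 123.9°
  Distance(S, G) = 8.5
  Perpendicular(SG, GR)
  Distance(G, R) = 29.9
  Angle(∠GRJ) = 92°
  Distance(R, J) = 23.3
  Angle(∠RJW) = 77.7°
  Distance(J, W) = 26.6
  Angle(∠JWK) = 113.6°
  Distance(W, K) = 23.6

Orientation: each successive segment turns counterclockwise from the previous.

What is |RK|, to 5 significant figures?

31.105

A is at the origin; AS runs at 142.8° with length 18.0, so S = (-14.338, 10.883). ∠ASG = 123.9° gives SG at -161.10° from the x-axis; with |SG| = 8.5, G = (-22.379, 8.1295). SG ⟂ GR, so GR runs at -71.100°; with |GR| = 29.9, R = (-12.694, -20.158). ∠GRJ = 92.0° gives RJ at 16.900° from the x-axis; with |RJ| = 23.3, J = (9.5996, -13.385). ∠RJW = 77.7° gives JW at 119.20° from the x-axis; with |JW| = 26.6, W = (-3.3774, 9.8346). ∠JWK = 113.6° gives WK at -174.40° from the x-axis; with |WK| = 23.6, K = (-26.865, 7.5317). Then |RK| = |K − R| = 31.105.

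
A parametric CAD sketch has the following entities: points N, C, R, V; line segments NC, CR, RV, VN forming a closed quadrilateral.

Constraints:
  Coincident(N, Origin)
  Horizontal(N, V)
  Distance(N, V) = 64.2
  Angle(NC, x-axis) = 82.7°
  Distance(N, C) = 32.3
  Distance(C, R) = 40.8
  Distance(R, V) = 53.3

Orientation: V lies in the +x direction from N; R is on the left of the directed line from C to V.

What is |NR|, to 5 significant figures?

63.670

Checks: |CR| = 40.80 ✓; |RV| = 53.30 ✓.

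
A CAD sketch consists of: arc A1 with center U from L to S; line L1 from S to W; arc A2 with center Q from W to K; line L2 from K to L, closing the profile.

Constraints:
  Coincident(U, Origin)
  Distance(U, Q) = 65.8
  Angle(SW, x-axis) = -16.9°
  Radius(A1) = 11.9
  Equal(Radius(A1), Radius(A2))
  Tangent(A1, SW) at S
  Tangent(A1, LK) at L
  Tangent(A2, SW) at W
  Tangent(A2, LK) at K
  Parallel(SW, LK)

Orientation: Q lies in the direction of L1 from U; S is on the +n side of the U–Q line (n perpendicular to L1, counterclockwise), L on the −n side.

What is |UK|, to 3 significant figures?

66.9

The slot axis is L1's direction at -16.9°, so u = (cos -16.9°, sin -16.9°) = (0.957, -0.291) and n = (−sin -16.9°, cos -16.9°) = (0.291, 0.957). U is at the origin and Q lies 65.8 along u from U, so Q = 65.8·u = (63.0, -19.1). Tangency of A1 to both parallel lines with radius 11.9 puts S and L at U ± 11.9·n: S = (3.46, 11.4), L = (-3.46, -11.4). Equal radii place W and K the same way about Q: W = Q + 11.9·n = (66.4, -7.74), K = Q − 11.9·n = (59.5, -30.5). Then |UK| = |K − U| = 66.9.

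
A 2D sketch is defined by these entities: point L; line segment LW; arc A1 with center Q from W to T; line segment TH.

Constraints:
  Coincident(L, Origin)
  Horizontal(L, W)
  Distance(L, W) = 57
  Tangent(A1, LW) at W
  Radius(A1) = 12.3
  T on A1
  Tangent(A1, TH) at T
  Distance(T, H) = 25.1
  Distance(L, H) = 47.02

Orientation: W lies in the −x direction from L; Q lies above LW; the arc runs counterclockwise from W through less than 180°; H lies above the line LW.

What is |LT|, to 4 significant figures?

46.30

Checks: L.y = 0.00, W.y = 0.00 ✓; ∠(QW, WL) = 90.00° ✓; |QT| = 12.30 ✓; ∠(QT, TH) = 90.00° ✓; |TH| = 25.10 ✓; |LH| = 47.02 ✓.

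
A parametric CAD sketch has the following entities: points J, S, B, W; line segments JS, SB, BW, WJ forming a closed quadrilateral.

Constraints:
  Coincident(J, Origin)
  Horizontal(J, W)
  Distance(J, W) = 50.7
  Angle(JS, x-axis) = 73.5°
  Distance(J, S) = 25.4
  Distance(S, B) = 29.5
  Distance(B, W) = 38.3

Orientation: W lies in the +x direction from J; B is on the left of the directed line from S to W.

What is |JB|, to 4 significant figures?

49.23

Checks: |SB| = 29.50 ✓; |BW| = 38.30 ✓.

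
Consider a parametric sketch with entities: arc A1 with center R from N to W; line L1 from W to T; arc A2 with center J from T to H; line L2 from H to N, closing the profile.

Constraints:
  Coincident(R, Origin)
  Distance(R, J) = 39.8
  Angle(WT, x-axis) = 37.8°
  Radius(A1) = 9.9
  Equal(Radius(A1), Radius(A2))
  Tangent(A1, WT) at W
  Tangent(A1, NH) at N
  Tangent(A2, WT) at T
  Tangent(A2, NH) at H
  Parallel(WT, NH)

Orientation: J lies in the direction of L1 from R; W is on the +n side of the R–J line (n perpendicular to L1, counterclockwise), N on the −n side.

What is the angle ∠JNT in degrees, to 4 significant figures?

12.48°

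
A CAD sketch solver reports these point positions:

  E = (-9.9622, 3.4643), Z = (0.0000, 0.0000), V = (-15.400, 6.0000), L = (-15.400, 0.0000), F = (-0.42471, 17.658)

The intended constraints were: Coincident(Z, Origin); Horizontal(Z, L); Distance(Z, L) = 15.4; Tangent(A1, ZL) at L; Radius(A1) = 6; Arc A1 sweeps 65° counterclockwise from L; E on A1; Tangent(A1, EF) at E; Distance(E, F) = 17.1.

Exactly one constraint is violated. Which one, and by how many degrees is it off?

Tangent(A1, EF) at E — off by 8.90°.

Z = (0.00, 0.00) ✓; Z.y = 0.00, L.y = 0.00 ✓; |ZL| = 15.40 ✓; ∠(VL, LZ) = 90.00° ✓; |VL| = 6.000 ✓; bearing(V→E) − bearing(V→L) = 65.00° ✓; |VE| = 6.000 ✓; ∠(VE, EF) = 98.90° ✗; |EF| = 17.10 ✓.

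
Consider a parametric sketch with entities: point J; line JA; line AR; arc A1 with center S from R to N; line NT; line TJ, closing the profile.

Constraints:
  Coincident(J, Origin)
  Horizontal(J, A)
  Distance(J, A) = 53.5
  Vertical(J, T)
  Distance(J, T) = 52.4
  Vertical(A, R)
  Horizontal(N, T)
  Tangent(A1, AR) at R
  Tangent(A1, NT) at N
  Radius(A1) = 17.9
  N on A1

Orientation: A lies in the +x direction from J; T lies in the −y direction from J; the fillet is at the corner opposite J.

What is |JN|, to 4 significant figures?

63.35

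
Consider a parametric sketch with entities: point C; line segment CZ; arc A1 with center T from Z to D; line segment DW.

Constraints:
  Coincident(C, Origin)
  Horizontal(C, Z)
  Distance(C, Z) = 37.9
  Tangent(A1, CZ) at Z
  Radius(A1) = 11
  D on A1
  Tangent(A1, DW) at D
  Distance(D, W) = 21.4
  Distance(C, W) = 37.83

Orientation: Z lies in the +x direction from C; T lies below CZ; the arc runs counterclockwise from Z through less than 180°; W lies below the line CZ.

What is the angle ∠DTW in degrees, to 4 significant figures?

62.80°

C is at the origin; CZ is horizontal with |CZ| = 37.9 and Z on the +x side, so Z = (37.90, 0.000). A1 meets CZ tangentially, so TZ is at right angles to CZ, so T = Z + (0, -11) = (37.90, -11.00). Since TD ⟂ DW (tangency), |TW| = √(11.0² + 21.4²) = 24.06 regardless of where D sits on A1. So W lies on both circle(C, 37.83) and circle(T, 24.06); the below-CZ intersection is W = (23.09, -29.96). D is the foot of the tangent from W: D = (27.09, -8.943).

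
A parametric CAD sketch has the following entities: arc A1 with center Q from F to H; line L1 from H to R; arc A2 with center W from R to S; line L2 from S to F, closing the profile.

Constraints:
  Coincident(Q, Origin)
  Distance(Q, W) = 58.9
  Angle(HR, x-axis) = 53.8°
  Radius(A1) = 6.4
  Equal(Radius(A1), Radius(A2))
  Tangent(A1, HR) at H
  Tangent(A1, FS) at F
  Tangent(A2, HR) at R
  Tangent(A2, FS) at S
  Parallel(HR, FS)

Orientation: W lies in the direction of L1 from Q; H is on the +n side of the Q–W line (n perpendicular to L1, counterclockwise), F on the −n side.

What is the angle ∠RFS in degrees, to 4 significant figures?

12.26°

The slot axis is L1's direction at 53.8°, so u = (cos 53.8°, sin 53.8°) = (0.5906, 0.8070) and n = (−sin 53.8°, cos 53.8°) = (-0.8070, 0.5906). Q is at the origin and W lies 58.9 along u from Q, so W = 58.9·u = (34.79, 47.53). Tangency of A1 to both parallel lines with radius 6.4 puts H and F at Q ± 6.4·n: H = (-5.165, 3.780), F = (5.165, -3.780). Equal radii place R and S the same way about W: R = W + 6.4·n = (29.62, 51.31), S = W − 6.4·n = (39.95, 43.75). Then cos ∠RFS = FR·FS / (|FR||FS|), giving 12.26°.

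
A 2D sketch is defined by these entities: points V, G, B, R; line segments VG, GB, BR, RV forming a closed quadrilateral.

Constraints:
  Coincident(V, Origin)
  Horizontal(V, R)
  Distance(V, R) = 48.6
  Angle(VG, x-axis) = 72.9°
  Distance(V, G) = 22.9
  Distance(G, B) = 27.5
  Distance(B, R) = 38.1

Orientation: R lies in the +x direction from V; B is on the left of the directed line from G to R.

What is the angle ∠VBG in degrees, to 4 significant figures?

21.12°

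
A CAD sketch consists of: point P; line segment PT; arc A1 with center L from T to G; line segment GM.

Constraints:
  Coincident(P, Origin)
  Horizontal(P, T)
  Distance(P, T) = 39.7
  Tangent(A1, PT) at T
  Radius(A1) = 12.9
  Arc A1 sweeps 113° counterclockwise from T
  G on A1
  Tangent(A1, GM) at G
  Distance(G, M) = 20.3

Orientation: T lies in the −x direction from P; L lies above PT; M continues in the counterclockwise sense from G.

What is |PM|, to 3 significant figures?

51.2

P is at the origin; P and T share the same y with |PT| = 39.7 and T on the −x side, so T = (-39.7, 0.00). Tangency of A1 to PT means the radius LT is perpendicular to PT, so L = T + (0, 12.9) = (-39.7, 12.9). On A1, T sits at bearing -90° from L; a 113° counterclockwise sweep puts G at bearing 23°, so G = L + 12.9·(cos 23°, sin 23°) = (-27.8, 17.9). The tangent condition forces LG to be normal to GM, so GM runs along (−sin 23°, cos 23°); with |GM| = 20.3, M = (-35.8, 36.6). Then |PM| = |M − P| = 51.2.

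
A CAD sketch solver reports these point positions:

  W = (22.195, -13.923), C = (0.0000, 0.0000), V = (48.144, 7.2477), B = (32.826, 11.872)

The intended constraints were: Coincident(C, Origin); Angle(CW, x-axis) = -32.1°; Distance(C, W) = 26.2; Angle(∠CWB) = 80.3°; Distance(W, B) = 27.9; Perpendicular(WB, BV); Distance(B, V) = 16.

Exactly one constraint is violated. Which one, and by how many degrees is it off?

Perpendicular(WB, BV) — off by 5.60°.

C = (0.00, 0.00) ✓; CW at -32.10° ✓; |CW| = 26.20 ✓; ∠CWB = 80.30° ✓; |WB| = 27.90 ✓; ∠(WB, BV) = 84.40° ✗; |BV| = 16.00 ✓.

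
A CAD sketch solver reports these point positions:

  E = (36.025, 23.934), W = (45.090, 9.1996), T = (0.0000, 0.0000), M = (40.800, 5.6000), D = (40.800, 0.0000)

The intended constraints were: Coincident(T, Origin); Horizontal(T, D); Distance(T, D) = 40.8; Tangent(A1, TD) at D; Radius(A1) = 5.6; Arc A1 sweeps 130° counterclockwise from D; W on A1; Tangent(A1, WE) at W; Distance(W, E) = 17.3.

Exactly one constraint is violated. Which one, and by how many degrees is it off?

Tangent(A1, WE) at W — off by 8.40°.

T = (0.00, 0.00) ✓; T.y = 0.00, D.y = 0.00 ✓; |TD| = 40.80 ✓; ∠(MD, DT) = 90.00° ✓; |MD| = 5.600 ✓; bearing(M→W) − bearing(M→D) = 130.0° ✓; |MW| = 5.600 ✓; ∠(MW, WE) = 98.40° ✗; |WE| = 17.30 ✓.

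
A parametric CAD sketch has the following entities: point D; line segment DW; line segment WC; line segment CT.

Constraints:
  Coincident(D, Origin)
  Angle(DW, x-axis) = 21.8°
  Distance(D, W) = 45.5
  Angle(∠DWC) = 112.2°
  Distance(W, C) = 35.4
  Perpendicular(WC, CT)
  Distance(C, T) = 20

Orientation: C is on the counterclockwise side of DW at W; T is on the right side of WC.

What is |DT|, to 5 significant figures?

81.398

D is at the origin; DW runs at 21.8° with length 45.5, so W = 45.5·(cos 21.8°, sin 21.8°) = (42.246, 16.897). ∠DWC = 112.2°, so WC runs at 21.8° + (180° − 112.2°) = 89.600° from the x-axis; with |WC| = 35.4, C = W + 35.4·(cos 89.600°, sin 89.600°) = (42.493, 52.296). The perpendicularity gives CT at right angles to WC; with |CT| = 20.0 on the right of WC, T = C + 20.0·(0.99998, -0.0069813) = (62.493, 52.157). Then |DT| = |T − D| = 81.398.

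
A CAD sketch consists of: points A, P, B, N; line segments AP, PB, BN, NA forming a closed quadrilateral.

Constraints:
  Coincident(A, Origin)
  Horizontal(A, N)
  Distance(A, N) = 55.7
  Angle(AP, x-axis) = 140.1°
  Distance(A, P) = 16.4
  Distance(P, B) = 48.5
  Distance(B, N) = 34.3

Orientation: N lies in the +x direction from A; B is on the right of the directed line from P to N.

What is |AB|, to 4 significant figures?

32.15

Checks: |PB| = 48.50 ✓; |BN| = 34.30 ✓.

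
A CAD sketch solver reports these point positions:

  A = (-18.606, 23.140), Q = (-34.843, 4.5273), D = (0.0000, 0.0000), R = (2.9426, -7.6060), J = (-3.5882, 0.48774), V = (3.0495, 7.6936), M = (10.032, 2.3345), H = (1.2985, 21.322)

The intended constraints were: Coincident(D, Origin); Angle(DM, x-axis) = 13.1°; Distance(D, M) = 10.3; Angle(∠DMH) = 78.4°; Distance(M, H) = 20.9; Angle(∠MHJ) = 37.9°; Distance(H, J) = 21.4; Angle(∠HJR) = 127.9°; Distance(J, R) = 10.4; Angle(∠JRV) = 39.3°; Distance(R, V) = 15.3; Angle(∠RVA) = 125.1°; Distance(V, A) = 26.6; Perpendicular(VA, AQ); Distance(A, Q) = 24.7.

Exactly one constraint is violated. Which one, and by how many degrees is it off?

Perpendicular(VA, AQ) — off by 5.60°.

D = (0.00, 0.00) ✓; DM at 13.10° ✓; |DM| = 10.30 ✓; ∠DMH = 78.40° ✓; |MH| = 20.90 ✓; ∠MHJ = 37.90° ✓; |HJ| = 21.40 ✓; ∠HJR = 127.9° ✓; |JR| = 10.40 ✓; ∠JRV = 39.30° ✓; |RV| = 15.30 ✓; ∠RVA = 125.1° ✓; |VA| = 26.60 ✓; ∠(VA, AQ) = 84.40° ✗; |AQ| = 24.70 ✓.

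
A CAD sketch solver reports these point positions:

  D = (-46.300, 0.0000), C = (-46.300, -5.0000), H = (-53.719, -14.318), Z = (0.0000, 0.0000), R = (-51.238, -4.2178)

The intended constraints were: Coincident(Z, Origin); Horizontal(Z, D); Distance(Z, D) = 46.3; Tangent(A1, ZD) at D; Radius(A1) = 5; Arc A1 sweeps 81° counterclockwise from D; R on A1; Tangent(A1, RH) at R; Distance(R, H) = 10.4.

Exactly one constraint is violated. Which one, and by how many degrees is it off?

Tangent(A1, RH) at R — off by 4.80°.

Z = (0.00, 0.00) ✓; Z.y = 0.00, D.y = 0.00 ✓; |ZD| = 46.30 ✓; ∠(CD, DZ) = 90.00° ✓; |CD| = 5.000 ✓; bearing(C→R) − bearing(C→D) = 81.00° ✓; |CR| = 5.000 ✓; ∠(CR, RH) = 94.80° ✗; |RH| = 10.40 ✓.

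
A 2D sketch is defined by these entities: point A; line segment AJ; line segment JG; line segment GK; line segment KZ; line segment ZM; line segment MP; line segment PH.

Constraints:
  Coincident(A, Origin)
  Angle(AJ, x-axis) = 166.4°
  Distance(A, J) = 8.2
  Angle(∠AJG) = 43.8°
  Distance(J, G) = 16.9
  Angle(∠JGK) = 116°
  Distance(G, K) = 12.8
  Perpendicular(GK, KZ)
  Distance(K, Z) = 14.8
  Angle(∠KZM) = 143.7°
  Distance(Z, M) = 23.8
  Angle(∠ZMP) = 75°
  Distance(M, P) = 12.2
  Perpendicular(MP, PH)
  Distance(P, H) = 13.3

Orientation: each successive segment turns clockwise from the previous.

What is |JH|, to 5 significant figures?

8.9215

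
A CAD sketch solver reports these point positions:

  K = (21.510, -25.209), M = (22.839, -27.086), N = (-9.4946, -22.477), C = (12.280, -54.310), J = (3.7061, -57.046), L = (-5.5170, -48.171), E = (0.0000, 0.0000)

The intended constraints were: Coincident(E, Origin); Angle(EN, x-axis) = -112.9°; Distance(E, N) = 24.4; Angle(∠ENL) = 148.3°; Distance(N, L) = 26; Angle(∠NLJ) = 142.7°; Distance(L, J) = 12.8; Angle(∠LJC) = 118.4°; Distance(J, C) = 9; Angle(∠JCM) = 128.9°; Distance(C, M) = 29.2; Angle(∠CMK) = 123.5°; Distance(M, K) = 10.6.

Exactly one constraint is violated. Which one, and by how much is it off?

Distance(M, K) = 10.6 — off by 8.30.

E = (0.00, 0.00) ✓; EN at -112.9° ✓; |EN| = 24.40 ✓; ∠ENL = 148.3° ✓; |NL| = 26.00 ✓; ∠NLJ = 142.7° ✓; |LJ| = 12.80 ✓; ∠LJC = 118.4° ✓; |JC| = 9.000 ✓; ∠JCM = 128.9° ✓; |CM| = 29.20 ✓; ∠CMK = 123.5° ✓; |MK| = 2.300 ✗.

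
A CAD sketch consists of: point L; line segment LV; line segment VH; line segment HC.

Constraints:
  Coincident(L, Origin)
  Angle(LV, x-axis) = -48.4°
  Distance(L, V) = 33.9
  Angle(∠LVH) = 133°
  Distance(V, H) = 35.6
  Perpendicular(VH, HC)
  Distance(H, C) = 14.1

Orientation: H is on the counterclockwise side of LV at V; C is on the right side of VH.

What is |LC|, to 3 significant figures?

70.4

∠LVH = 133.0°, so VH runs at -48.4° + (180° − 133.0°) = -1.40° from the x-axis; with |VH| = 35.6, H = V + 35.6·(cos -1.40°, sin -1.40°) = (58.1, -26.2). The perpendicularity gives HC at right angles to VH; with |HC| = 14.1 on the right of VH, C = H + 14.1·(-0.0244, -1.00) = (57.8, -40.3). Then |LC| = |C − L| = 70.4.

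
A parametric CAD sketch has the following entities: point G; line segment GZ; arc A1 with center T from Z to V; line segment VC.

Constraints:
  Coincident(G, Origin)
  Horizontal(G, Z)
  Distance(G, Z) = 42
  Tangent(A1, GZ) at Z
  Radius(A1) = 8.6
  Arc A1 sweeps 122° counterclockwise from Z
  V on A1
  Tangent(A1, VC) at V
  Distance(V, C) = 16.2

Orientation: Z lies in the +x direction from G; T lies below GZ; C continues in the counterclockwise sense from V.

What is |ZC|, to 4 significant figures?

26.93

G is at the origin; GZ is horizontal with |GZ| = 42.0 and Z on the +x side, so Z = (42.00, 0.000). The tangent condition forces TZ to be normal to GZ, so T = Z + (0, -8.6) = (42.00, -8.600). On A1, Z sits at bearing 90° from T; a 122° counterclockwise sweep puts V at bearing 212°, so V = T + 8.6·(cos 212°, sin 212°) = (34.71, -13.16). Since A1 is tangent to VC there, TV ⟂ VC, so VC runs along (−sin 212°, cos 212°); with |VC| = 16.2, C = (43.29, -26.90). Then |ZC| = |C − Z| = 26.93.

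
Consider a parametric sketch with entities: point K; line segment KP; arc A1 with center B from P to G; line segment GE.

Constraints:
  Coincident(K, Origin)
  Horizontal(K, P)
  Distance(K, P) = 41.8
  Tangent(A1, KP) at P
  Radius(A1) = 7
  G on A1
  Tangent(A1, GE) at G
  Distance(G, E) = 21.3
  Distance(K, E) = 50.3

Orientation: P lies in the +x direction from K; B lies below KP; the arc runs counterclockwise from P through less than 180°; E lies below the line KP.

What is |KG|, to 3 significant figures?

36.2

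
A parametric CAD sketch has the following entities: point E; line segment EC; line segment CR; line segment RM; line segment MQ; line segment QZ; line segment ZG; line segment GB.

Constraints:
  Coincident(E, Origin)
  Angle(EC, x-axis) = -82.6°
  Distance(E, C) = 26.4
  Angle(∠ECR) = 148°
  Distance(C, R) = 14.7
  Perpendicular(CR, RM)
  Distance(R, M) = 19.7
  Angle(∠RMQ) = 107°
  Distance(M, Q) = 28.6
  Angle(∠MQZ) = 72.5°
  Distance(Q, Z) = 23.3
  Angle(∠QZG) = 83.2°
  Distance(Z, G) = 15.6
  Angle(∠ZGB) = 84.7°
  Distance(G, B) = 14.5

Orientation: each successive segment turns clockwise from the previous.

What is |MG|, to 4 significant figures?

17.44

E is at the origin; EC runs at -82.6° with length 26.4, so C = (3.400, -26.18). ∠ECR = 148.0° gives CR at -114.6° from the x-axis; with |CR| = 14.7, R = (-2.719, -39.55). CR ⟂ RM, so RM runs at 155.4°; with |RM| = 19.7, M = (-20.63, -31.35). ∠RMQ = 107.0° gives MQ at 82.40° from the x-axis; with |MQ| = 28.6, Q = (-16.85, -2.996). ∠MQZ = 72.5° gives QZ at -25.10° from the x-axis; with |QZ| = 23.3, Z = (4.251, -12.88). ∠QZG = 83.2° gives ZG at -121.9° from the x-axis; with |ZG| = 15.6, G = (-3.992, -26.12). Then |MG| = |G − M| = 17.44.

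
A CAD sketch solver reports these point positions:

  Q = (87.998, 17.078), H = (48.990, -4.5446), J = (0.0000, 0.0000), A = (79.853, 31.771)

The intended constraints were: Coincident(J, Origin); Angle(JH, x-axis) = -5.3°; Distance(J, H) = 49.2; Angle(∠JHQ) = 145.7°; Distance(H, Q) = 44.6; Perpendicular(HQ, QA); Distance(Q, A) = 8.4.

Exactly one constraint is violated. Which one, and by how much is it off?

Distance(Q, A) = 8.4 — off by 8.40.

J = (0.00, 0.00) ✓; JH at -5.300° ✓; |JH| = 49.20 ✓; ∠JHQ = 145.7° ✓; |HQ| = 44.60 ✓; ∠(HQ, QA) = 90.00° ✓; |QA| = 16.80 ✗.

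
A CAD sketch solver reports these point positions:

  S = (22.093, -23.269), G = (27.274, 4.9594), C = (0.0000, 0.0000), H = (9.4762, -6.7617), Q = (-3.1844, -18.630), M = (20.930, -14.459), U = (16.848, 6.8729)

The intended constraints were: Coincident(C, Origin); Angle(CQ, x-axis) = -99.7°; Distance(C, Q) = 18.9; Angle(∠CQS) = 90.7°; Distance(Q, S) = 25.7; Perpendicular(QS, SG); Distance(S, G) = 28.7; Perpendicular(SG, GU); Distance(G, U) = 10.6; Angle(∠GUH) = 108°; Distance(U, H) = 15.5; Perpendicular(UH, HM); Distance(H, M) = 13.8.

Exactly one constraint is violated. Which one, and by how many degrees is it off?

Perpendicular(UH, HM) — off by 5.50°.

C = (0.00, 0.00) ✓; CQ at -99.70° ✓; |CQ| = 18.90 ✓; ∠CQS = 90.70° ✓; |QS| = 25.70 ✓; ∠(QS, SG) = 90.00° ✓; |SG| = 28.70 ✓; ∠(SG, GU) = 90.00° ✓; |GU| = 10.60 ✓; ∠GUH = 108.0° ✓; |UH| = 15.50 ✓; ∠(UH, HM) = 84.50° ✗; |HM| = 13.80 ✓.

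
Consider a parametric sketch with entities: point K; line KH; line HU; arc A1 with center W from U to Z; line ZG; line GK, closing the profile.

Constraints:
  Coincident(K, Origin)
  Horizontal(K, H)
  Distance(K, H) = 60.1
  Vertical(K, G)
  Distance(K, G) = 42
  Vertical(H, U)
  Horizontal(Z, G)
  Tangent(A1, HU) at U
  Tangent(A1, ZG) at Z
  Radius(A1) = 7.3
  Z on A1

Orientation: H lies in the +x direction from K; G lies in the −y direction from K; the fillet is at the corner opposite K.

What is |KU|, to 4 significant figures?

69.40

K is at the origin; KH is horizontal with |KH| = 60.1 and H on the +x side, so H = (60.10, 0.000). K and G share the same x with |KG| = 42.0 and G on the −y side, so G = (0.000, -42.00). The virtual corner opposite K is at (60.10, -42.00). The tangent condition forces WU to be normal to HU and since A1 is tangent to ZG there, WZ ⟂ ZG, with radius 7.3, so the center W sits 7.3 in from both sides at W = (52.80, -34.70). That places the tangent points at U = (60.10, -34.70) on HU and Z = (52.80, -42.00) on ZG. Then |KU| = |U − K| = 69.40.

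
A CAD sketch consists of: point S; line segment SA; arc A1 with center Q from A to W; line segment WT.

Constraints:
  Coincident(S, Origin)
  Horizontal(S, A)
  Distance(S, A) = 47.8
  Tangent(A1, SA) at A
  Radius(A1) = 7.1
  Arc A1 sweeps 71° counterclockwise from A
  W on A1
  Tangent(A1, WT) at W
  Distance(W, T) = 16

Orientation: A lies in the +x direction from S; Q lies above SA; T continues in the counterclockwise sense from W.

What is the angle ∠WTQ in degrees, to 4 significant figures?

23.93°

S is at the origin; S and A share the same y with |SA| = 47.8 and A on the +x side, so A = (47.80, 0.000). The tangent condition forces QA to be normal to SA, so Q = A + (0, 7.1) = (47.80, 7.100). On A1, A sits at bearing -90° from Q; a 71° counterclockwise sweep puts W at bearing -19°, so W = Q + 7.1·(cos -19°, sin -19°) = (54.51, 4.788). Tangency of A1 to WT means the radius QW is perpendicular to WT, so WT runs along (−sin -19°, cos -19°); with |WT| = 16.0, T = (59.72, 19.92). Then cos ∠WTQ = TW·TQ / (|TW||TQ|), giving 23.93°.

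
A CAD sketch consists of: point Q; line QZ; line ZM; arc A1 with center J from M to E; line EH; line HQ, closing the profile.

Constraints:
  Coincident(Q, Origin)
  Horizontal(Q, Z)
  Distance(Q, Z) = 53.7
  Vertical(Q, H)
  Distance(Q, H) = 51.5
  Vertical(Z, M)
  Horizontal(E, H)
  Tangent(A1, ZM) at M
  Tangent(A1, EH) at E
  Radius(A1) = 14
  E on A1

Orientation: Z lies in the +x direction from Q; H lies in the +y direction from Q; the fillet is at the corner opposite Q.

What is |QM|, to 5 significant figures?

65.498

The virtual corner opposite Q is at (53.700, 51.500). Since A1 is tangent to ZM there, JM ⟂ ZM and the tangent condition forces JE to be normal to EH, with radius 14.0, so the center J sits 14.0 in from both sides at J = (39.700, 37.500). That places the tangent points at M = (53.700, 37.500) on ZM and E = (39.700, 51.500) on EH. Then |QM| = |M − Q| = 65.498.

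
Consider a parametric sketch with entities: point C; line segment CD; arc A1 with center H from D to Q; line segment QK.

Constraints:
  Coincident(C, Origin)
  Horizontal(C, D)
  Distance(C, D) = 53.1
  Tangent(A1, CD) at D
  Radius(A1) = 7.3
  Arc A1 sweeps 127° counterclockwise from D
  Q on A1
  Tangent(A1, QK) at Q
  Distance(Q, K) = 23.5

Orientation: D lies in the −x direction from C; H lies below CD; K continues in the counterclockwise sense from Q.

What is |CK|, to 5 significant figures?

54.165

On A1, D sits at bearing 90° from H; a 127° counterclockwise sweep puts Q at bearing 217°, so Q = H + 7.3·(cos 217°, sin 217°) = (-58.930, -11.693). Tangency of A1 to QK means the radius HQ is perpendicular to QK, so QK runs along (−sin 217°, cos 217°); with |QK| = 23.5, K = (-44.787, -30.461). Then |CK| = |K − C| = 54.165.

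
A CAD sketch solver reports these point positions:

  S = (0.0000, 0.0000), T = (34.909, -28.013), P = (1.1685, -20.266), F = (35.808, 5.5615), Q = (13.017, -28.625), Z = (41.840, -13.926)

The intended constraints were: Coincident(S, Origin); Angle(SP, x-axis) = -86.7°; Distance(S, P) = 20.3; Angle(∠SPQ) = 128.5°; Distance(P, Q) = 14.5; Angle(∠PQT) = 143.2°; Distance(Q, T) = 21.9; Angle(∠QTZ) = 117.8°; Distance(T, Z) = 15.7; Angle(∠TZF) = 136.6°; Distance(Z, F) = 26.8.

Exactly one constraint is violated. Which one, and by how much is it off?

Distance(Z, F) = 26.8 — off by 6.40.

S = (0.00, 0.00) ✓; SP at -86.70° ✓; |SP| = 20.30 ✓; ∠SPQ = 128.5° ✓; |PQ| = 14.50 ✓; ∠PQT = 143.2° ✓; |QT| = 21.90 ✓; ∠QTZ = 117.8° ✓; |TZ| = 15.70 ✓; ∠TZF = 136.6° ✓; |ZF| = 20.40 ✗.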